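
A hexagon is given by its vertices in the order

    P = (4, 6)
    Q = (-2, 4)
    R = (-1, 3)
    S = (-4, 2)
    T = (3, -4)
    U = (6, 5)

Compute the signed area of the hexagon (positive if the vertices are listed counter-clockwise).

Apply the shoelace formula: 2A = Σ (x_i·y_{i+1} − x_{i+1}·y_i), indices taken mod 6.
P→Q: (4)(4) − (-2)(6) = 28
Q→R: (-2)(3) − (-1)(4) = -2
R→S: (-1)(2) − (-4)(3) = 10
S→T: (-4)(-4) − (3)(2) = 10
T→U: (3)(5) − (6)(-4) = 39
U→P: (6)(6) − (4)(5) = 16
Σ = 101
Signed area = Σ/2 = 50.5 (positive ⇒ counter-clockwise traversal).

50.5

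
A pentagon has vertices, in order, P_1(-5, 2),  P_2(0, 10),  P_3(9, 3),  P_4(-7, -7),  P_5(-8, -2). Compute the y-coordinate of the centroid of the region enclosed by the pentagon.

Apply the shoelace formula. First the cross-terms c_i = x_i·y_{i+1} − x_{i+1}·y_i:
  -50, -90, -42, -42, -26  ⇒  2A = -250, A = -125.
Then Σ (y_i + y_{i+1})·c_i = -1224, so ȳ = -1224 / (6·(-125)) = 1.632.

1.632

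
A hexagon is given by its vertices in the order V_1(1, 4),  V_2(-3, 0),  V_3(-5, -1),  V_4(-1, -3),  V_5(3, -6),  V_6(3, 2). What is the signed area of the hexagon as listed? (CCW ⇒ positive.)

39

Apply the shoelace (surveyor's) formula: 2A = Σ (x_i·y_{i+1} − x_{i+1}·y_i), indices taken mod 6.
Σ = (12) + (3) + (14) + (15) + (24) + (10) = 78
Signed area = Σ/2 = 39 (positive ⇒ counter-clockwise traversal).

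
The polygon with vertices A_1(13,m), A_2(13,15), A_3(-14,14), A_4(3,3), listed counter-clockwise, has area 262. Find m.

Write out the shoelace sum; only the two edges meeting at A_1 involve m:
2·Area = [(3·m − 13·3) + (13·15 − 13·m)] + 308
       = -10·m + 464 = 524
⇒ m = -6.

-6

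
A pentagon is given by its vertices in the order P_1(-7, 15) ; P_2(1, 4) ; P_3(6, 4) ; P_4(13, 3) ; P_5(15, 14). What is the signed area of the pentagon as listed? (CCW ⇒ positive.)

181.5

Σ = (-43) + (-20) + (-34) + (137) + (323) = 363
Signed area = Σ/2 = 181.5 (positive ⇒ counter-clockwise traversal).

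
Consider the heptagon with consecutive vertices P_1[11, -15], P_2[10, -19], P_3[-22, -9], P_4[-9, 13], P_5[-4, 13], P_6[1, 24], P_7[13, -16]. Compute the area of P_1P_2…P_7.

P_1→P_2: (11)(-19) − (10)(-15) = -59
P_2→P_3: (10)(-9) − (-22)(-19) = -508
P_3→P_4: (-22)(13) − (-9)(-9) = -367
P_4→P_5: (-9)(13) − (-4)(13) = -65
P_5→P_6: (-4)(24) − (1)(13) = -109
P_6→P_7: (1)(-16) − (13)(24) = -328
P_7→P_1: (13)(-15) − (11)(-16) = -19
Σ = -1455
Area = |Σ|/2 = 727.5.

727.5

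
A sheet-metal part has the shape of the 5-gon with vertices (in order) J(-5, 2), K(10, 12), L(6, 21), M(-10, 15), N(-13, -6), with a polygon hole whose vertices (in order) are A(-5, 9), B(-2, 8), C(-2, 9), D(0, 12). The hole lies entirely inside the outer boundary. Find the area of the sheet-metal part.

Outer boundary:
Σ = (-80) + (138) + (300) + (255) + (-56) = 557
Area = |Σ|/2 = 278.5.
Hole:
Σ = (-22) + (-2) + (-24) + (60) = 12
Area = |Σ|/2 = 6.
Net area = 278.5 − 6 = 272.5.

272.5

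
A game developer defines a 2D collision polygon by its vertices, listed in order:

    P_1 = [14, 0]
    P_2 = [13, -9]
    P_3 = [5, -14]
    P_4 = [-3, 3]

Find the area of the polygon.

166

Apply the surveyor's formula: 2A = Σ (x_i·y_{i+1} − x_{i+1}·y_i), indices taken mod 4.
Cross-terms: -126, -137, -27, -42  ⇒  Σ = -332
Area = |Σ|/2 = 166.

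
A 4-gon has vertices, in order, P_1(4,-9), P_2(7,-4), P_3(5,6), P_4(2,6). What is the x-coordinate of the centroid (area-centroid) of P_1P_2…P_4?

Apply the shoelace (surveyor's) formula. First the cross-terms c_i = x_i·y_{i+1} − x_{i+1}·y_i:
  47, 62, 18, -42  ⇒  2A = 85, A = 42.5.
Then Σ (x_i + x_{i+1})·c_i = 1135, so x̄ = 1135 / (6·42.5) = 227/51.

227/51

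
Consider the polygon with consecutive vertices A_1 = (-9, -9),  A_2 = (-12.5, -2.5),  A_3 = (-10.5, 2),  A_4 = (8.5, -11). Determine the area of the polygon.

Apply the surveyor's formula: 2A = Σ (x_i·y_{i+1} − x_{i+1}·y_i), indices taken mod 4.
Σ = (-90) + (-51.25) + (98.5) + (-175.5) = -218.25
Area = |Σ|/2 = 109.125.

109.125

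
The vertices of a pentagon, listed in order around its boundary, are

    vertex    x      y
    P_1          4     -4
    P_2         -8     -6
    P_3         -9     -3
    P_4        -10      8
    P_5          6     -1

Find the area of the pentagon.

123

Apply the shoelace formula: 2A = Σ (x_i·y_{i+1} − x_{i+1}·y_i), indices taken mod 5.
P_1→P_2: (4)(-6) − (-8)(-4) = -56
P_2→P_3: (-8)(-3) − (-9)(-6) = -30
P_3→P_4: (-9)(8) − (-10)(-3) = -102
P_4→P_5: (-10)(-1) − (6)(8) = -38
P_5→P_1: (6)(-4) − (4)(-1) = -20
Σ = -246
Area = |Σ|/2 = 123.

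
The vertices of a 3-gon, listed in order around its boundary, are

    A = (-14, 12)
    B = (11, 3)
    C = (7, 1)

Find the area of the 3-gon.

Apply the shoelace (surveyor's) formula: 2A = Σ (x_i·y_{i+1} − x_{i+1}·y_i), indices taken mod 3.
A→B: (-14)(3) − (11)(12) = -174
B→C: (11)(1) − (7)(3) = -10
C→A: (7)(12) − (-14)(1) = 98
Σ = -86
Area = |Σ|/2 = 43.

43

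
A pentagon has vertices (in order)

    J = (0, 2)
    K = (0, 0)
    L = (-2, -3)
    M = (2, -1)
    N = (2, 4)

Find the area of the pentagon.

J→K: (0)(0) − (0)(2) = 0
K→L: (0)(-3) − (-2)(0) = 0
L→M: (-2)(-1) − (2)(-3) = 8
M→N: (2)(4) − (2)(-1) = 10
N→J: (2)(2) − (0)(4) = 4
Σ = 22
Area = |Σ|/2 = 11.

11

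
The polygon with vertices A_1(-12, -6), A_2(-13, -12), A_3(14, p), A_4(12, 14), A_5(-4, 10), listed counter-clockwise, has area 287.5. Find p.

7

The doubled signed area Σ (x_i y_{i+1} − x_{i+1} y_i) is linear in p.
With p=0 it equals 750; the coefficient of p is -25 (from the two edges through A_3).
So -25·p + 750 = 2·287.5 = 575 ⇒ p = 7.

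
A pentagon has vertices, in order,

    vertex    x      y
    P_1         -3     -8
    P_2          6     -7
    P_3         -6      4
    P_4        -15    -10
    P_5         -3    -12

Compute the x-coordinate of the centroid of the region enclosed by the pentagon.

Apply the shoelace (surveyor's) formula. First the cross-terms c_i = x_i·y_{i+1} − x_{i+1}·y_i:
  69, -18, 120, 150, -12  ⇒  2A = 309, A = 154.5.
Then Σ (x_i + x_{i+1})·c_i = -4941, so x̄ = -4941 / (6·154.5) = -549/103.

-549/103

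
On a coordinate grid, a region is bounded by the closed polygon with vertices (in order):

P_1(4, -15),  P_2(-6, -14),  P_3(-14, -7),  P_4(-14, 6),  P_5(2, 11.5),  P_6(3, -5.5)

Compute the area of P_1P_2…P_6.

P_1→P_2: (4)(-14) − (-6)(-15) = -146
P_2→P_3: (-6)(-7) − (-14)(-14) = -154
P_3→P_4: (-14)(6) − (-14)(-7) = -182
P_4→P_5: (-14)(11.5) − (2)(6) = -173
P_5→P_6: (2)(-5.5) − (3)(11.5) = -45.5
P_6→P_1: (3)(-15) − (4)(-5.5) = -23
Σ = -723.5
Area = |Σ|/2 = 361.75.

361.75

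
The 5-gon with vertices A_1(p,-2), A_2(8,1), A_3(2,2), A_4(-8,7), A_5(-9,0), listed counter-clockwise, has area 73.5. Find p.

Write out the shoelace sum; only the two edges meeting at A_1 involve p:
2·Area = [((-9)·(-2) − p·0) + (p·1 − 8·(-2))] + 107
       = 1·p + 141 = 147
⇒ p = 6.

6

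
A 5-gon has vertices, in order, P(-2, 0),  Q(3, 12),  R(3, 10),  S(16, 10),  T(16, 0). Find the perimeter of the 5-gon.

56

|PQ| = √((5)² + (12)²) = √169 = 13
|QR| = √((0)² + (-2)²) = √4 = 2
|RS| = √((13)² + (0)²) = √169 = 13
|ST| = √((0)² + (-10)²) = √100 = 10
|TP| = √((-18)² + (0)²) = √324 = 18
Perimeter = 13 + 2 + 13 + 10 + 18 = 56.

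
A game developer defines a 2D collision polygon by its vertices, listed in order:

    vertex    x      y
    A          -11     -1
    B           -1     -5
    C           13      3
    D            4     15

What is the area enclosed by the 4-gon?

Σ = (54) + (62) + (183) + (161) = 460
Area = |Σ|/2 = 230.

230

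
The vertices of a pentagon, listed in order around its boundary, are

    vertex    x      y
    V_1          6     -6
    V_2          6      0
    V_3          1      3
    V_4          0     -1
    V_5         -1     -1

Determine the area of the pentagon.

Cross-terms: 36, 18, -1, -1, 12  ⇒  Σ = 64
Area = |Σ|/2 = 32.

32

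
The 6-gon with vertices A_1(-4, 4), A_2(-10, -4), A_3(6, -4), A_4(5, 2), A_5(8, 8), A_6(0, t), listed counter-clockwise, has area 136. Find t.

8

The doubled signed area Σ (x_i y_{i+1} − x_{i+1} y_i) is linear in t.
With t=0 it equals 176; the coefficient of t is 12 (from the two edges through A_6).
So 12·t + 176 = 2·136 = 272 ⇒ t = 8.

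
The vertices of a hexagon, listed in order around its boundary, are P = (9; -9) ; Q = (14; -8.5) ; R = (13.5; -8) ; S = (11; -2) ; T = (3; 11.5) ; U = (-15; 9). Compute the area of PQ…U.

Apply the shoelace formula: 2A = Σ (x_i·y_{i+1} − x_{i+1}·y_i), indices taken mod 6.
Σ = (49.5) + (2.75) + (61) + (132.5) + (199.5) + (54) = 499.25
Area = |Σ|/2 = 249.625.

249.625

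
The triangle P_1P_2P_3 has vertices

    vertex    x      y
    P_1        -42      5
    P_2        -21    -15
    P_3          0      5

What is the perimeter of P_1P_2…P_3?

|P_1P_2| = √((21)² + (-20)²) = √841 = 29
|P_2P_3| = √((21)² + (20)²) = √841 = 29
|P_3P_1| = √((-42)² + (0)²) = √1764 = 42
Perimeter = 29 + 29 + 42 = 100.

100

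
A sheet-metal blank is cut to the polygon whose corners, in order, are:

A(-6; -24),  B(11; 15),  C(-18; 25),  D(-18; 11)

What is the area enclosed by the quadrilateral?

Apply Gauss's area formula: 2A = Σ (x_i·y_{i+1} − x_{i+1}·y_i), indices taken mod 4.
Σ = (174) + (545) + (252) + (498) = 1469
Area = |Σ|/2 = 734.5.

734.5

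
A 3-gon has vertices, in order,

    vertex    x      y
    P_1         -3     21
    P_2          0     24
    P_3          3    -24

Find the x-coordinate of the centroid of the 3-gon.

0

Apply the shoelace formula. First the cross-terms c_i = x_i·y_{i+1} − x_{i+1}·y_i:
  -72, -72, -9  ⇒  2A = -153, A = -76.5.
Then Σ (x_i + x_{i+1})·c_i = 0, so x̄ = 0 / (6·(-76.5)) = 0.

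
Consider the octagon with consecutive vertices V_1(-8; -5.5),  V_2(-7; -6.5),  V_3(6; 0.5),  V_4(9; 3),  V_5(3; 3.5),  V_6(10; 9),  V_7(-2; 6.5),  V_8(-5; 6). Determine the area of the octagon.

128

Σ = (13.5) + (35.5) + (13.5) + (22.5) + (-8) + (83) + (20.5) + (75.5) = 256
Area = |Σ|/2 = 128.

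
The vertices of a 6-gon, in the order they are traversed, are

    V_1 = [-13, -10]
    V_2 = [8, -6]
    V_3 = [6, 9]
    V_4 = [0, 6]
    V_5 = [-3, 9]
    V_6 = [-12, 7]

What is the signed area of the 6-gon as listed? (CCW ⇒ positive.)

309

Apply the shoelace formula: 2A = Σ (x_i·y_{i+1} − x_{i+1}·y_i), indices taken mod 6.
Σ = (158) + (108) + (36) + (18) + (87) + (211) = 618
Signed area = Σ/2 = 309 (positive ⇒ counter-clockwise traversal).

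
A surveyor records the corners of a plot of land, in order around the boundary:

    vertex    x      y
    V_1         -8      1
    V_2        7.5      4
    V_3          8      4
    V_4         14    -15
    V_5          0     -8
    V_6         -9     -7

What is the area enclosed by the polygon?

233.25

Σ = (-39.5) + (-2) + (-176) + (-112) + (-72) + (-65) = -466.5
Area = |Σ|/2 = 233.25.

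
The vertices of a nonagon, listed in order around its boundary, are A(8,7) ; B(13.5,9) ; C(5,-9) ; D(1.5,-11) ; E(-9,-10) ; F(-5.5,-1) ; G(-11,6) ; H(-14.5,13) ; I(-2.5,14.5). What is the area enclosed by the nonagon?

Apply the shoelace formula: 2A = Σ (x_i·y_{i+1} − x_{i+1}·y_i), indices taken mod 9.
Cross-terms: -22.5, -166.5, -41.5, -114, -46, -44, -56, -177.75, -133.5  ⇒  Σ = -801.75
Area = |Σ|/2 = 400.875.

400.875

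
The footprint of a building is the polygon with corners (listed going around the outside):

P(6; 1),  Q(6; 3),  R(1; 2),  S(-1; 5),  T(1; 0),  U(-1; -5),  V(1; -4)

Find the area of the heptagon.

P→Q: (6)(3) − (6)(1) = 12
Q→R: (6)(2) − (1)(3) = 9
R→S: (1)(5) − (-1)(2) = 7
S→T: (-1)(0) − (1)(5) = -5
T→U: (1)(-5) − (-1)(0) = -5
U→V: (-1)(-4) − (1)(-5) = 9
V→P: (1)(1) − (6)(-4) = 25
Σ = 52
Area = |Σ|/2 = 26.

26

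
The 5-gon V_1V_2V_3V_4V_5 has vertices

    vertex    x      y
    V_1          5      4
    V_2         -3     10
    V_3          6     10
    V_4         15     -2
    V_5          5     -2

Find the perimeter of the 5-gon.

|V_1V_2| = √((-8)² + (6)²) = √100 = 10
|V_2V_3| = √((9)² + (0)²) = √81 = 9
|V_3V_4| = √((9)² + (-12)²) = √225 = 15
|V_4V_5| = √((-10)² + (0)²) = √100 = 10
|V_5V_1| = √((0)² + (6)²) = √36 = 6
Perimeter = 10 + 9 + 15 + 10 + 6 = 50.

50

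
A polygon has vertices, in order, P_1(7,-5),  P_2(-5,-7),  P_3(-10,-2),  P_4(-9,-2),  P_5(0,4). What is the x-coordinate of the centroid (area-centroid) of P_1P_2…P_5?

Apply Gauss's area formula. First the cross-terms c_i = x_i·y_{i+1} − x_{i+1}·y_i:
  -74, -60, 2, -36, -28  ⇒  2A = -196, A = -98.
Then Σ (x_i + x_{i+1})·c_i = 842, so x̄ = 842 / (6·(-98)) = -421/294.

-421/294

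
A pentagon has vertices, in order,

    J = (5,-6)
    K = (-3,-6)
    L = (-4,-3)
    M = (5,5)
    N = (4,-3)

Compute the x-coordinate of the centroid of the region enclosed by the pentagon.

Apply the shoelace (surveyor's) formula. First the cross-terms c_i = x_i·y_{i+1} − x_{i+1}·y_i:
  -48, -15, -5, -35, -9  ⇒  2A = -112, A = -56.
Then Σ (x_i + x_{i+1})·c_i = -392, so x̄ = -392 / (6·(-56)) = 7/6.

7/6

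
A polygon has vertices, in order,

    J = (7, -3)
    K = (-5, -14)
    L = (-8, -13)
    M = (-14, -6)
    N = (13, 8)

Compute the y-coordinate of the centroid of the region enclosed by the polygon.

Apply Gauss's area formula. First the cross-terms c_i = x_i·y_{i+1} − x_{i+1}·y_i:
  -113, -47, -134, -34, -95  ⇒  2A = -423, A = -211.5.
Then Σ (y_i + y_{i+1})·c_i = 5193, so ȳ = 5193 / (6·(-211.5)) = -577/141.

-577/141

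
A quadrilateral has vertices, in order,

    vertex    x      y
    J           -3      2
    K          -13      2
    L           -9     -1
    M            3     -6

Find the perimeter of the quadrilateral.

38

|JK| = √((-10)² + (0)²) = √100 = 10
|KL| = √((4)² + (-3)²) = √25 = 5
|LM| = √((12)² + (-5)²) = √169 = 13
|MJ| = √((-6)² + (8)²) = √100 = 10
Perimeter = 10 + 5 + 13 + 10 = 38.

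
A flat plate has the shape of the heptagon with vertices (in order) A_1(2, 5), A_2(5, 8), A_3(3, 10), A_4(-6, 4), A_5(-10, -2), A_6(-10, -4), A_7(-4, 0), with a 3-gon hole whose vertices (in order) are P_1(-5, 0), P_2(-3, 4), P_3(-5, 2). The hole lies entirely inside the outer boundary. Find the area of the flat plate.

60.5

Outer boundary:
Apply the shoelace formula: 2A = Σ (x_i·y_{i+1} − x_{i+1}·y_i), indices taken mod 7.
Σ = (-9) + (26) + (72) + (52) + (20) + (-16) + (-20) = 125
Area = |Σ|/2 = 62.5.
Hole:
Apply Gauss's area formula: 2A = Σ (x_i·y_{i+1} − x_{i+1}·y_i), indices taken mod 3.
Cross-terms: -20, 14, 10  ⇒  Σ = 4
Area = |Σ|/2 = 2.
Net area = 62.5 − 2 = 60.5.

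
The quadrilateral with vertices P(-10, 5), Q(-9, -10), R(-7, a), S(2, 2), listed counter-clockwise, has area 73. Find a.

-5

The doubled signed area Σ (x_i y_{i+1} − x_{i+1} y_i) is linear in a.
With a=0 it equals 91; the coefficient of a is -11 (from the two edges through R).
So -11·a + 91 = 2·73 = 146 ⇒ a = -5.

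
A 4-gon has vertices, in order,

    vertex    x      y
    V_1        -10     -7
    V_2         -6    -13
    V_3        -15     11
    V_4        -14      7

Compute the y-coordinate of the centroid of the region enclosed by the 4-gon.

Apply the shoelace formula. First the cross-terms c_i = x_i·y_{i+1} − x_{i+1}·y_i:
  88, -261, 49, 168  ⇒  2A = 44, A = 22.
Then Σ (y_i + y_{i+1})·c_i = -356, so ȳ = -356 / (6·22) = -89/33.

-89/33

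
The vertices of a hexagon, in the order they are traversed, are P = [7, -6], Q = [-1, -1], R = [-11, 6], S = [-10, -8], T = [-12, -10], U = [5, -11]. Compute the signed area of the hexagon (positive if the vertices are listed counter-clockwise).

175.5

Apply the surveyor's formula: 2A = Σ (x_i·y_{i+1} − x_{i+1}·y_i), indices taken mod 6.
Cross-terms: -13, -17, 148, 4, 182, 47  ⇒  Σ = 351
Signed area = Σ/2 = 175.5 (positive ⇒ counter-clockwise traversal).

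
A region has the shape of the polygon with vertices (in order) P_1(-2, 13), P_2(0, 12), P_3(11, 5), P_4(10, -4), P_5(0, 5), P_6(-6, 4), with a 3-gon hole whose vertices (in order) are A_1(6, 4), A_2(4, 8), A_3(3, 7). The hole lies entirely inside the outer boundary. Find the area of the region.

117

Outer boundary:
Apply the surveyor's formula: 2A = Σ (x_i·y_{i+1} − x_{i+1}·y_i), indices taken mod 6.
Σ = (-24) + (-132) + (-94) + (50) + (30) + (-70) = -240
Area = |Σ|/2 = 120.
Hole:
Apply the shoelace (surveyor's) formula: 2A = Σ (x_i·y_{i+1} − x_{i+1}·y_i), indices taken mod 3.
Σ = (32) + (4) + (-30) = 6
Area = |Σ|/2 = 3.
Net area = 120 − 3 = 117.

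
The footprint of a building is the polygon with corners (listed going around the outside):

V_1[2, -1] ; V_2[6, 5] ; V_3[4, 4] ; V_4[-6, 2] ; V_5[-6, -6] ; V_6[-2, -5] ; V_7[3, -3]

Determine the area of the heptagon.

71

Σ = (16) + (4) + (32) + (48) + (18) + (21) + (3) = 142
Area = |Σ|/2 = 71.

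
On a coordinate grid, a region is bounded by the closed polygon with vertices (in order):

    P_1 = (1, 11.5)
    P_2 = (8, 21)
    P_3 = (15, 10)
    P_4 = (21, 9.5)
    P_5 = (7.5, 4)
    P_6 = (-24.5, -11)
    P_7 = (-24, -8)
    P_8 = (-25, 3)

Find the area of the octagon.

487.875

Apply the shoelace (surveyor's) formula: 2A = Σ (x_i·y_{i+1} − x_{i+1}·y_i), indices taken mod 8.
Cross-terms: -71, -235, -67.5, 12.75, 15.5, -68, -272, -290.5  ⇒  Σ = -975.75
Area = |Σ|/2 = 487.875.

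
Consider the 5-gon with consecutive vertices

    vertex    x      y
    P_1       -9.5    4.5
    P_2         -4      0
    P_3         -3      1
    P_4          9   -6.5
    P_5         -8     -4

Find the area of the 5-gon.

Σ = (18) + (-4) + (10.5) + (-88) + (-74) = -137.5
Area = |Σ|/2 = 68.75.

68.75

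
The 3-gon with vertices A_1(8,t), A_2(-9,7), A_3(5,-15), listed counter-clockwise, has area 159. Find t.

3

The doubled signed area Σ (x_i y_{i+1} − x_{i+1} y_i) is linear in t.
With t=0 it equals 276; the coefficient of t is 14 (from the two edges through A_1).
So 14·t + 276 = 2·159 = 318 ⇒ t = 3.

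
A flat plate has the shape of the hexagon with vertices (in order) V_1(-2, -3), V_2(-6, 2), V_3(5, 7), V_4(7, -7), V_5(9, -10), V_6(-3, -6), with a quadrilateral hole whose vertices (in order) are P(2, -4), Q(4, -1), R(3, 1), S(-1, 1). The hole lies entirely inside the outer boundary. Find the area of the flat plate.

112.5

Outer boundary:
Apply the shoelace (surveyor's) formula: 2A = Σ (x_i·y_{i+1} − x_{i+1}·y_i), indices taken mod 6.
Σ = (-22) + (-52) + (-84) + (-7) + (-84) + (-3) = -252
Area = |Σ|/2 = 126.
Hole:
Σ = (14) + (7) + (4) + (2) = 27
Area = |Σ|/2 = 13.5.
Net area = 126 − 13.5 = 112.5.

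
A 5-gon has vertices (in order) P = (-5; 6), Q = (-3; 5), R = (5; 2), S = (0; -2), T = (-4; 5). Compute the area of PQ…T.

Apply the shoelace formula: 2A = Σ (x_i·y_{i+1} − x_{i+1}·y_i), indices taken mod 5.
Σ = (-7) + (-31) + (-10) + (-8) + (1) = -55
Area = |Σ|/2 = 27.5.

27.5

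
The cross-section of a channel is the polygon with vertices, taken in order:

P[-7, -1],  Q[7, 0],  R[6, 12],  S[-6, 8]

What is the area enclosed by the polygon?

Apply the shoelace (surveyor's) formula: 2A = Σ (x_i·y_{i+1} − x_{i+1}·y_i), indices taken mod 4.
P→Q: (-7)(0) − (7)(-1) = 7
Q→R: (7)(12) − (6)(0) = 84
R→S: (6)(8) − (-6)(12) = 120
S→P: (-6)(-1) − (-7)(8) = 62
Σ = 273
Area = |Σ|/2 = 136.5.

136.5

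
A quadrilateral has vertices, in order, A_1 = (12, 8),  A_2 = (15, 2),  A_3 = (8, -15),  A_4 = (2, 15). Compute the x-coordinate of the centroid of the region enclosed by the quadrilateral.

Apply the shoelace (surveyor's) formula. First the cross-terms c_i = x_i·y_{i+1} − x_{i+1}·y_i:
  -96, -241, 150, -164  ⇒  2A = -351, A = -175.5.
Then Σ (x_i + x_{i+1})·c_i = -8931, so x̄ = -8931 / (6·(-175.5)) = 229/27.

229/27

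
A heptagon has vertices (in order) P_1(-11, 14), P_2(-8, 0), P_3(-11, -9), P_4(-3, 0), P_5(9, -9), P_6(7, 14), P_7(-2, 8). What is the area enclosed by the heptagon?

258.5

Apply Gauss's area formula: 2A = Σ (x_i·y_{i+1} − x_{i+1}·y_i), indices taken mod 7.
Σ = (112) + (72) + (-27) + (27) + (189) + (84) + (60) = 517
Area = |Σ|/2 = 258.5.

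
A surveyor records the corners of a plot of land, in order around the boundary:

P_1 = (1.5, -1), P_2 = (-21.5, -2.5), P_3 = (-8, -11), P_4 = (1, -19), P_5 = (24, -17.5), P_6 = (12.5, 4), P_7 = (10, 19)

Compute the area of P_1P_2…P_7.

633.25

Apply the surveyor's formula: 2A = Σ (x_i·y_{i+1} − x_{i+1}·y_i), indices taken mod 7.
Σ = (-25.25) + (216.5) + (163) + (438.5) + (314.75) + (197.5) + (-38.5) = 1266.5
Area = |Σ|/2 = 633.25.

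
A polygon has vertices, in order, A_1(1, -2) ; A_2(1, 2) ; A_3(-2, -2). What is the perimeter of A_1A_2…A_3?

|A_1A_2| = √((0)² + (4)²) = √16 = 4
|A_2A_3| = √((-3)² + (-4)²) = √25 = 5
|A_3A_1| = √((3)² + (0)²) = √9 = 3
Perimeter = 4 + 5 + 3 = 12.

12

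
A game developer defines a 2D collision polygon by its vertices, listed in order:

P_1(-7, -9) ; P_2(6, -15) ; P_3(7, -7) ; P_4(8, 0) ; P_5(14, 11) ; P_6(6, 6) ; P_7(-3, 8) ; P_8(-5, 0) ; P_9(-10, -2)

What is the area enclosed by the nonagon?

Apply the shoelace formula: 2A = Σ (x_i·y_{i+1} − x_{i+1}·y_i), indices taken mod 9.
P_1→P_2: (-7)(-15) − (6)(-9) = 159
P_2→P_3: (6)(-7) − (7)(-15) = 63
P_3→P_4: (7)(0) − (8)(-7) = 56
P_4→P_5: (8)(11) − (14)(0) = 88
P_5→P_6: (14)(6) − (6)(11) = 18
P_6→P_7: (6)(8) − (-3)(6) = 66
P_7→P_8: (-3)(0) − (-5)(8) = 40
P_8→P_9: (-5)(-2) − (-10)(0) = 10
P_9→P_1: (-10)(-9) − (-7)(-2) = 76
Σ = 576
Area = |Σ|/2 = 288.

288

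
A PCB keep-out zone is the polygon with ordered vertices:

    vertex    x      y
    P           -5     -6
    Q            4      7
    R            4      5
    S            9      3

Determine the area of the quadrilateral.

Σ = (-11) + (-8) + (-33) + (-39) = -91
Area = |Σ|/2 = 45.5.

45.5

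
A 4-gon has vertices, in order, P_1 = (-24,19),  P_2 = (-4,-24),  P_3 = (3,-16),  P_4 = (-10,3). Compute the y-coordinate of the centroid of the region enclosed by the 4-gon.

-1037/173

Apply the surveyor's formula. First the cross-terms c_i = x_i·y_{i+1} − x_{i+1}·y_i:
  652, 136, -151, -118  ⇒  2A = 519, A = 259.5.
Then Σ (y_i + y_{i+1})·c_i = -9333, so ȳ = -9333 / (6·259.5) = -1037/173.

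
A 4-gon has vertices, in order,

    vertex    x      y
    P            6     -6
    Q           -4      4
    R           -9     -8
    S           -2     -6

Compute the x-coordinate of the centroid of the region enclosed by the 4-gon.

-185/77

Apply the shoelace (surveyor's) formula. First the cross-terms c_i = x_i·y_{i+1} − x_{i+1}·y_i:
  0, 68, 38, 48  ⇒  2A = 154, A = 77.
Then Σ (x_i + x_{i+1})·c_i = -1110, so x̄ = -1110 / (6·77) = -185/77.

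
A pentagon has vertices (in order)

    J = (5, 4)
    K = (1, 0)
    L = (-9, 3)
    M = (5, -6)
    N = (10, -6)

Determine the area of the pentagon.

69

Apply the shoelace formula: 2A = Σ (x_i·y_{i+1} − x_{i+1}·y_i), indices taken mod 5.
Σ = (-4) + (3) + (39) + (30) + (70) = 138
Area = |Σ|/2 = 69.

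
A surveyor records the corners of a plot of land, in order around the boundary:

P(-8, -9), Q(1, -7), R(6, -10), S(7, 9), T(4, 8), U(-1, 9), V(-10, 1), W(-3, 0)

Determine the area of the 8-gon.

Apply the surveyor's formula: 2A = Σ (x_i·y_{i+1} − x_{i+1}·y_i), indices taken mod 8.
Σ = (65) + (32) + (124) + (20) + (44) + (89) + (3) + (27) = 404
Area = |Σ|/2 = 202.

202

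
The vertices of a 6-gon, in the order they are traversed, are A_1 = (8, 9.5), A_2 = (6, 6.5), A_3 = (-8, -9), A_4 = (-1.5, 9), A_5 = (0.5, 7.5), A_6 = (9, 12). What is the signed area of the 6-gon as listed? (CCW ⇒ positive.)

Apply the shoelace (surveyor's) formula: 2A = Σ (x_i·y_{i+1} − x_{i+1}·y_i), indices taken mod 6.
Σ = (-5) + (-2) + (-85.5) + (-15.75) + (-61.5) + (-10.5) = -180.25
Signed area = Σ/2 = -90.125 (negative ⇒ clockwise traversal).

-90.125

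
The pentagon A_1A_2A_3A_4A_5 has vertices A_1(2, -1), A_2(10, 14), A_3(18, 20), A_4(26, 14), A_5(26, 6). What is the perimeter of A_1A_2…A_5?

|A_1A_2| = √((8)² + (15)²) = √289 = 17
|A_2A_3| = √((8)² + (6)²) = √100 = 10
|A_3A_4| = √((8)² + (-6)²) = √100 = 10
|A_4A_5| = √((0)² + (-8)²) = √64 = 8
|A_5A_1| = √((-24)² + (-7)²) = √625 = 25
Perimeter = 17 + 10 + 10 + 8 + 25 = 70.

70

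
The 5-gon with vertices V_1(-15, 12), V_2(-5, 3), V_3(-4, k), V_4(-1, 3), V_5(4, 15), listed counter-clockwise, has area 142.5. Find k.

-6

The doubled signed area Σ (x_i y_{i+1} − x_{i+1} y_i) is linear in k.
With k=0 it equals 261; the coefficient of k is -4 (from the two edges through V_3).
So -4·k + 261 = 2·142.5 = 285 ⇒ k = -6.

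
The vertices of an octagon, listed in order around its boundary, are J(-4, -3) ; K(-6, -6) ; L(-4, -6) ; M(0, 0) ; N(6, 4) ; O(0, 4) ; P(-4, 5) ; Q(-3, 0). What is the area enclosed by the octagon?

Cross-terms: 6, 12, 0, 0, 24, 16, 15, 9  ⇒  Σ = 82
Area = |Σ|/2 = 41.

41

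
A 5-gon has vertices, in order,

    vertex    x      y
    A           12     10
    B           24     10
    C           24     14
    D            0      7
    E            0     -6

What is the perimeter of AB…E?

|AB| = √((12)² + (0)²) = √144 = 12
|BC| = √((0)² + (4)²) = √16 = 4
|CD| = √((-24)² + (-7)²) = √625 = 25
|DE| = √((0)² + (-13)²) = √169 = 13
|EA| = √((12)² + (16)²) = √400 = 20
Perimeter = 12 + 4 + 25 + 13 + 20 = 74.

74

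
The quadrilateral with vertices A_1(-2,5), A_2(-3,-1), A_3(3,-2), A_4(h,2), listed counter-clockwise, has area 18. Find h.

0

The doubled signed area Σ (x_i y_{i+1} − x_{i+1} y_i) is linear in h.
With h=0 it equals 36; the coefficient of h is 7 (from the two edges through A_4).
So 7·h + 36 = 2·18 = 36 ⇒ h = 0.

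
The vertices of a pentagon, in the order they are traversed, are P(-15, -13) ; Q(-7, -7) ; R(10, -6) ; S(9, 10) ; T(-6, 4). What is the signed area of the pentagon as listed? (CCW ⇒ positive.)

257

Apply Gauss's area formula: 2A = Σ (x_i·y_{i+1} − x_{i+1}·y_i), indices taken mod 5.
Σ = (14) + (112) + (154) + (96) + (138) = 514
Signed area = Σ/2 = 257 (positive ⇒ counter-clockwise traversal).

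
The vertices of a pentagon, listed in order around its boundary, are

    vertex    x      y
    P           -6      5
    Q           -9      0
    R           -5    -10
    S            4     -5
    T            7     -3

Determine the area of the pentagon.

120

Apply the shoelace (surveyor's) formula: 2A = Σ (x_i·y_{i+1} − x_{i+1}·y_i), indices taken mod 5.
Cross-terms: 45, 90, 65, 23, 17  ⇒  Σ = 240
Area = |Σ|/2 = 120.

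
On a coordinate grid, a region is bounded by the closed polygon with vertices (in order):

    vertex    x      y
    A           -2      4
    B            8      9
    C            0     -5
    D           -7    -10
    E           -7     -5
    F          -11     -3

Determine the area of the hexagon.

122

Apply the surveyor's formula: 2A = Σ (x_i·y_{i+1} − x_{i+1}·y_i), indices taken mod 6.
Σ = (-50) + (-40) + (-35) + (-35) + (-34) + (-50) = -244
Area = |Σ|/2 = 122.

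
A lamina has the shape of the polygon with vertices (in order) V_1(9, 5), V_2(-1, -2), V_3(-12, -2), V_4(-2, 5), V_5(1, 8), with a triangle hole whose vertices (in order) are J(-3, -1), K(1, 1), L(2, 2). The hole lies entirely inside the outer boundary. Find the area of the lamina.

Outer boundary:
Apply the shoelace formula: 2A = Σ (x_i·y_{i+1} − x_{i+1}·y_i), indices taken mod 5.
V_1→V_2: (9)(-2) − (-1)(5) = -13
V_2→V_3: (-1)(-2) − (-12)(-2) = -22
V_3→V_4: (-12)(5) − (-2)(-2) = -64
V_4→V_5: (-2)(8) − (1)(5) = -21
V_5→V_1: (1)(5) − (9)(8) = -67
Σ = -187
Area = |Σ|/2 = 93.5.
Hole:
Apply the surveyor's formula: 2A = Σ (x_i·y_{i+1} − x_{i+1}·y_i), indices taken mod 3.
Σ = (-2) + (0) + (4) = 2
Area = |Σ|/2 = 1.
Net area = 93.5 − 1 = 92.5.

92.5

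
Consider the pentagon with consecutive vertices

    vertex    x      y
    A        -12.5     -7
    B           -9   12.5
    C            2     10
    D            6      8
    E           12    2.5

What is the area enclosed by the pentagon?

Apply the shoelace (surveyor's) formula: 2A = Σ (x_i·y_{i+1} − x_{i+1}·y_i), indices taken mod 5.
Σ = (-219.25) + (-115) + (-44) + (-81) + (-52.75) = -512
Area = |Σ|/2 = 256.

256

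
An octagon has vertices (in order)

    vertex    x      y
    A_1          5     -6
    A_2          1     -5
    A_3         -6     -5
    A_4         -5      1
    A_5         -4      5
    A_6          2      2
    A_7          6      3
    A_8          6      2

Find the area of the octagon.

Cross-terms: -19, -35, -31, -21, -18, -6, -6, -46  ⇒  Σ = -182
Area = |Σ|/2 = 91.

91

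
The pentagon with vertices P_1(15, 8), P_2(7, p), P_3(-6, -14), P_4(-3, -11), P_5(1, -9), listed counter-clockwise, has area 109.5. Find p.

8

The doubled signed area Σ (x_i y_{i+1} − x_{i+1} y_i) is linear in p.
With p=0 it equals 51; the coefficient of p is 21 (from the two edges through P_2).
So 21·p + 51 = 2·109.5 = 219 ⇒ p = 8.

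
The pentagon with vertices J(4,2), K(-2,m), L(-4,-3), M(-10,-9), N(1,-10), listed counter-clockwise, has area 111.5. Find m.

7

The doubled signed area Σ (x_i y_{i+1} − x_{i+1} y_i) is linear in m.
With m=0 it equals 167; the coefficient of m is 8 (from the two edges through K).
So 8·m + 167 = 2·111.5 = 223 ⇒ m = 7.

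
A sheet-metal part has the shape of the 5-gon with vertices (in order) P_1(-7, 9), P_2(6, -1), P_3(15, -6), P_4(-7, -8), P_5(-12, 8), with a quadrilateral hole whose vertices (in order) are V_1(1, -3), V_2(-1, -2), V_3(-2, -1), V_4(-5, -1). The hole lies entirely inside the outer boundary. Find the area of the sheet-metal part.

214.5

Outer boundary:
Σ = (-47) + (-21) + (-162) + (-152) + (-52) = -434
Area = |Σ|/2 = 217.
Hole:
Σ = (-5) + (-3) + (-3) + (16) = 5
Area = |Σ|/2 = 2.5.
Net area = 217 − 2.5 = 214.5.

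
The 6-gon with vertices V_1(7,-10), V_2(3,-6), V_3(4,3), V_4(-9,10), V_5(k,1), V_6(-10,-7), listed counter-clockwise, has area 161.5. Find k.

-5

The doubled signed area Σ (x_i y_{i+1} − x_{i+1} y_i) is linear in k.
With k=0 it equals 238; the coefficient of k is -17 (from the two edges through V_5).
So -17·k + 238 = 2·161.5 = 323 ⇒ k = -5.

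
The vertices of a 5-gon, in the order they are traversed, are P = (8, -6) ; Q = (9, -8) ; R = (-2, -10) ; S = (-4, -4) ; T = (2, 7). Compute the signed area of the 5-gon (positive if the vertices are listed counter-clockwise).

Apply the shoelace (surveyor's) formula: 2A = Σ (x_i·y_{i+1} − x_{i+1}·y_i), indices taken mod 5.
P→Q: (8)(-8) − (9)(-6) = -10
Q→R: (9)(-10) − (-2)(-8) = -106
R→S: (-2)(-4) − (-4)(-10) = -32
S→T: (-4)(7) − (2)(-4) = -20
T→P: (2)(-6) − (8)(7) = -68
Σ = -236
Signed area = Σ/2 = -118 (negative ⇒ clockwise traversal).

-118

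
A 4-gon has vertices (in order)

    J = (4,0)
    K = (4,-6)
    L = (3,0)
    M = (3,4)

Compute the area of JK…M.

5

Apply the surveyor's formula: 2A = Σ (x_i·y_{i+1} − x_{i+1}·y_i), indices taken mod 4.
Σ = (-24) + (18) + (12) + (-16) = -10
Area = |Σ|/2 = 5.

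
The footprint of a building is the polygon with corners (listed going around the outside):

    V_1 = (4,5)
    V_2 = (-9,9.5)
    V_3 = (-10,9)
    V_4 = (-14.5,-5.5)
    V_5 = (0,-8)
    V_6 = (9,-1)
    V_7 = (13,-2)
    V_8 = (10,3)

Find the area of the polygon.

281.25

V_1→V_2: (4)(9.5) − (-9)(5) = 83
V_2→V_3: (-9)(9) − (-10)(9.5) = 14
V_3→V_4: (-10)(-5.5) − (-14.5)(9) = 185.5
V_4→V_5: (-14.5)(-8) − (0)(-5.5) = 116
V_5→V_6: (0)(-1) − (9)(-8) = 72
V_6→V_7: (9)(-2) − (13)(-1) = -5
V_7→V_8: (13)(3) − (10)(-2) = 59
V_8→V_1: (10)(5) − (4)(3) = 38
Σ = 562.5
Area = |Σ|/2 = 281.25.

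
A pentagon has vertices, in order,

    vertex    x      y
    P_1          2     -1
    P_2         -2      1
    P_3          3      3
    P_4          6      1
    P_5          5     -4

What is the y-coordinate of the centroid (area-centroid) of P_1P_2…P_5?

Apply the shoelace (surveyor's) formula. First the cross-terms c_i = x_i·y_{i+1} − x_{i+1}·y_i:
  0, -9, -15, -29, 3  ⇒  2A = -50, A = -25.
Then Σ (y_i + y_{i+1})·c_i = -24, so ȳ = -24 / (6·(-25)) = 0.16.

0.16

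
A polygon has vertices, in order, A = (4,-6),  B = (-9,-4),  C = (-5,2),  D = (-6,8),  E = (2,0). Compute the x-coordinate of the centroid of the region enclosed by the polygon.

-197/82

Apply Gauss's area formula. First the cross-terms c_i = x_i·y_{i+1} − x_{i+1}·y_i:
  -70, -38, -28, -16, -12  ⇒  2A = -164, A = -82.
Then Σ (x_i + x_{i+1})·c_i = 1182, so x̄ = 1182 / (6·(-82)) = -197/82.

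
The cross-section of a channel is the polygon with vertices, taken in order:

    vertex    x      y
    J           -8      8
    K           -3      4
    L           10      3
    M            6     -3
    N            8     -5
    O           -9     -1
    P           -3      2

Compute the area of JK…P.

Cross-terms: -8, -49, -48, -6, -53, -21, -8  ⇒  Σ = -193
Area = |Σ|/2 = 96.5.

96.5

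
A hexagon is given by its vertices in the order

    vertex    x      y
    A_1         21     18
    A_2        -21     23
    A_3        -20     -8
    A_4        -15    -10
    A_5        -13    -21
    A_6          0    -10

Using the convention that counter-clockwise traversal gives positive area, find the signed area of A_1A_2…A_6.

1047

A_1→A_2: (21)(23) − (-21)(18) = 861
A_2→A_3: (-21)(-8) − (-20)(23) = 628
A_3→A_4: (-20)(-10) − (-15)(-8) = 80
A_4→A_5: (-15)(-21) − (-13)(-10) = 185
A_5→A_6: (-13)(-10) − (0)(-21) = 130
A_6→A_1: (0)(18) − (21)(-10) = 210
Σ = 2094
Signed area = Σ/2 = 1047 (positive ⇒ counter-clockwise traversal).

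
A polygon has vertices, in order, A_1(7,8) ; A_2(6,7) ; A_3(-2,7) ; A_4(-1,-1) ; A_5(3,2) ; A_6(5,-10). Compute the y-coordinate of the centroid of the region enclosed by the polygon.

Apply the shoelace (surveyor's) formula. First the cross-terms c_i = x_i·y_{i+1} − x_{i+1}·y_i:
  1, 56, 9, 1, -40, 110  ⇒  2A = 137, A = 68.5.
Then Σ (y_i + y_{i+1})·c_i = 954, so ȳ = 954 / (6·68.5) = 318/137.

318/137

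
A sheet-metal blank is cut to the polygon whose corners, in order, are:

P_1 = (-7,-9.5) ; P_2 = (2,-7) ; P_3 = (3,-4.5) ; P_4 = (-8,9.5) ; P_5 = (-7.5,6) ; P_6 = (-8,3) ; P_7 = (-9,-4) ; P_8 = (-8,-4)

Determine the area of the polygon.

116.125

Σ = (68) + (12) + (-7.5) + (23.25) + (25.5) + (59) + (4) + (48) = 232.25
Area = |Σ|/2 = 116.125.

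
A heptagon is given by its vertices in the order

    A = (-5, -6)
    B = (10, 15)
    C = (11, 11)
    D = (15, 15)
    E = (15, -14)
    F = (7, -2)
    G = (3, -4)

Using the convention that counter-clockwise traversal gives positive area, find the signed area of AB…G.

Cross-terms: -15, -55, 0, -435, 68, -22, -38  ⇒  Σ = -497
Signed area = Σ/2 = -248.5 (negative ⇒ clockwise traversal).

-248.5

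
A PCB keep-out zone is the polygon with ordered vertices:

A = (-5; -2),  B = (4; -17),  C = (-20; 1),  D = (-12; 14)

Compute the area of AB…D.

A→B: (-5)(-17) − (4)(-2) = 93
B→C: (4)(1) − (-20)(-17) = -336
C→D: (-20)(14) − (-12)(1) = -268
D→A: (-12)(-2) − (-5)(14) = 94
Σ = -417
Area = |Σ|/2 = 208.5.

208.5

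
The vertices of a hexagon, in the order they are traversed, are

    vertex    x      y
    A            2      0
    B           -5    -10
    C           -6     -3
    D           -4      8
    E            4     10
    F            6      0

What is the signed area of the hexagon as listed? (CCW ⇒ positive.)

-128.5

Apply the shoelace formula: 2A = Σ (x_i·y_{i+1} − x_{i+1}·y_i), indices taken mod 6.
Σ = (-20) + (-45) + (-60) + (-72) + (-60) + (0) = -257
Signed area = Σ/2 = -128.5 (negative ⇒ clockwise traversal).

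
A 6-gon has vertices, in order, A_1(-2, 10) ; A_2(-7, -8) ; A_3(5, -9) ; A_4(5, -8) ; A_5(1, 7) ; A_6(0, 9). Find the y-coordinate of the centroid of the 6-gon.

Apply the shoelace formula. First the cross-terms c_i = x_i·y_{i+1} − x_{i+1}·y_i:
  86, 103, 5, 43, 9, 18  ⇒  2A = 264, A = 132.
Then Σ (y_i + y_{i+1})·c_i = -1221, so ȳ = -1221 / (6·132) = -37/24.

-37/24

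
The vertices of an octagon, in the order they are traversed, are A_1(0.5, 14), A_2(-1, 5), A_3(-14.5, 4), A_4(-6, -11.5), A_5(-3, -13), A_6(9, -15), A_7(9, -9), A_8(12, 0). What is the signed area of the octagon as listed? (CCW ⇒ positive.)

405.625

A_1→A_2: (0.5)(5) − (-1)(14) = 16.5
A_2→A_3: (-1)(4) − (-14.5)(5) = 68.5
A_3→A_4: (-14.5)(-11.5) − (-6)(4) = 190.75
A_4→A_5: (-6)(-13) − (-3)(-11.5) = 43.5
A_5→A_6: (-3)(-15) − (9)(-13) = 162
A_6→A_7: (9)(-9) − (9)(-15) = 54
A_7→A_8: (9)(0) − (12)(-9) = 108
A_8→A_1: (12)(14) − (0.5)(0) = 168
Σ = 811.25
Signed area = Σ/2 = 405.625 (positive ⇒ counter-clockwise traversal).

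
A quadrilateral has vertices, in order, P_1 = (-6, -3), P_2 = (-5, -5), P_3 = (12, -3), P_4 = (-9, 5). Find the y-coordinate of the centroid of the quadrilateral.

Apply the shoelace formula. First the cross-terms c_i = x_i·y_{i+1} − x_{i+1}·y_i:
  15, 75, 33, 57  ⇒  2A = 180, A = 90.
Then Σ (y_i + y_{i+1})·c_i = -540, so ȳ = -540 / (6·90) = -1.

-1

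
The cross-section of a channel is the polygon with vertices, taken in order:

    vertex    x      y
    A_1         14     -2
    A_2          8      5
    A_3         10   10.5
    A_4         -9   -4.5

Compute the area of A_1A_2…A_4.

125.25

Apply the shoelace formula: 2A = Σ (x_i·y_{i+1} − x_{i+1}·y_i), indices taken mod 4.
Cross-terms: 86, 34, 49.5, 81  ⇒  Σ = 250.5
Area = |Σ|/2 = 125.25.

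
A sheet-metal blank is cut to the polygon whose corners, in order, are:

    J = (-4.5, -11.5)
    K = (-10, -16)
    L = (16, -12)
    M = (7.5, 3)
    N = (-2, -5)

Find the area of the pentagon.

Apply the shoelace formula: 2A = Σ (x_i·y_{i+1} − x_{i+1}·y_i), indices taken mod 5.
Cross-terms: -43, 376, 138, -31.5, 0.5  ⇒  Σ = 440
Area = |Σ|/2 = 220.

220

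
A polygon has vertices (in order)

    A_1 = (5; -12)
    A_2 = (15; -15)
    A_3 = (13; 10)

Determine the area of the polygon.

Apply the shoelace (surveyor's) formula: 2A = Σ (x_i·y_{i+1} − x_{i+1}·y_i), indices taken mod 3.
Σ = (105) + (345) + (-206) = 244
Area = |Σ|/2 = 122.

122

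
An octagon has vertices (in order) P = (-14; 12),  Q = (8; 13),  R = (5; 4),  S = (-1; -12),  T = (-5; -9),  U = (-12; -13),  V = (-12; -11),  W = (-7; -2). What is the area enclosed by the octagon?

325

Cross-terms: -278, -33, -56, -51, -43, -24, -53, -112  ⇒  Σ = -650
Area = |Σ|/2 = 325.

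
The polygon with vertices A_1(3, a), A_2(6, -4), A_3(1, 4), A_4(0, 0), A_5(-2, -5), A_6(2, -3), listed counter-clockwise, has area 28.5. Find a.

-4

Write out the shoelace sum; only the two edges meeting at A_1 involve a:
2·Area = [(2·a − 3·(-3)) + (3·(-4) − 6·a)] + 44
       = -4·a + 41 = 57
⇒ a = -4.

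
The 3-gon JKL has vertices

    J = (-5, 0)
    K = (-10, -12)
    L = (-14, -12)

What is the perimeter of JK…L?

|JK| = √((-5)² + (-12)²) = √169 = 13
|KL| = √((-4)² + (0)²) = √16 = 4
|LJ| = √((9)² + (12)²) = √225 = 15
Perimeter = 13 + 4 + 15 = 32.

32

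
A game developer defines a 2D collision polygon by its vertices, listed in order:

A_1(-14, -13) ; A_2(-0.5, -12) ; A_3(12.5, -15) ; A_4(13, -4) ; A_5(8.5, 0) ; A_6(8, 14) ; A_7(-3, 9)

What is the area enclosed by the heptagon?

Apply the shoelace formula: 2A = Σ (x_i·y_{i+1} − x_{i+1}·y_i), indices taken mod 7.
Σ = (161.5) + (157.5) + (145) + (34) + (119) + (114) + (165) = 896
Area = |Σ|/2 = 448.

448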